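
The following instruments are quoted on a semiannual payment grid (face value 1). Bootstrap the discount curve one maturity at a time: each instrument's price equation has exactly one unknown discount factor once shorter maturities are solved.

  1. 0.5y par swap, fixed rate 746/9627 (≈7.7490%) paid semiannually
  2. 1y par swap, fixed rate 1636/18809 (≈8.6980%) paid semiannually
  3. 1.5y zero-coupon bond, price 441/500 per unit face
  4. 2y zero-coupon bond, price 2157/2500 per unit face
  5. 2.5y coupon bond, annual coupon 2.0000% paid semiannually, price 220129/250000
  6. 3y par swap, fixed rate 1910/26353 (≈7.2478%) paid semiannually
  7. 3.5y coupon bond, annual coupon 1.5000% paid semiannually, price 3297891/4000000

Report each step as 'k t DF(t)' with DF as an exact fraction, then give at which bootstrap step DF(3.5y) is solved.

1 1/2 9627/10000
2 1 4591/5000
3 3/2 441/500
4 2 2157/2500
5 5/2 8359/10000
6 3 809/1000
7 7/2 7791/10000
DF(3.5y) is solved at step 7

step 1 [0.5y] swap r/2=373/9627: DF=(1 − 373/9627·(0))/(1+373/9627) = 9627/10000 ≈ 0.962700
step 2 [1y] swap r/2=818/18809: DF=(1 − 818/18809·(0.962700))/(1+818/18809) = 4591/5000 ≈ 0.918200
step 3 [1.5y] zero: DF = P = 441/500 ≈ 0.882000
step 4 [2y] zero: DF = P = 2157/2500 ≈ 0.862800
step 5 [2.5y] bond c/2=1/100: DF=(220129/250000 − 1/100·(0.962700+0.918200+0.882000+0.862800))/(1+1/100) = 8359/10000 ≈ 0.835900
step 6 [3y] swap r/2=955/26353: DF=(1 − 955/26353·(0.962700+0.918200+0.882000+0.862800+0.835900))/(1+955/26353) = 809/1000 ≈ 0.809000
step 7 [3.5y] bond c/2=3/400: DF=(3297891/4000000 − 3/400·(0.962700+0.918200+0.882000+0.862800+0.835900+0.809000))/(1+3/400) = 7791/10000 ≈ 0.779100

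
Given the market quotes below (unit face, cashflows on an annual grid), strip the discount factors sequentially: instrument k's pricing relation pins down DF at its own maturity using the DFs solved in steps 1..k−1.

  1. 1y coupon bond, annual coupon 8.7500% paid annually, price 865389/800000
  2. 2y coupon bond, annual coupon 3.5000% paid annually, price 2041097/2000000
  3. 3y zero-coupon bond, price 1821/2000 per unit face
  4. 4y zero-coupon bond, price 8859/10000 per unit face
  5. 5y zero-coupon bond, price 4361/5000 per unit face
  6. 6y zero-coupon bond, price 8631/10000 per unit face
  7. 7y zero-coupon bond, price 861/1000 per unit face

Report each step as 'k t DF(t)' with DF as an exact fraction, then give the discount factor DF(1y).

step 1 [1y] bond c/1=7/80: DF=(865389/800000 − 7/80·(0))/(1+7/80) = 9947/10000 ≈ 0.994700
step 2 [2y] bond c/1=7/200: DF=(2041097/2000000 − 7/200·(0.994700))/(1+7/200) = 2381/2500 ≈ 0.952400
step 3 [3y] zero: DF = P = 1821/2000 ≈ 0.910500
step 4 [4y] zero: DF = P = 8859/10000 ≈ 0.885900
step 5 [5y] zero: DF = P = 4361/5000 ≈ 0.872200
step 6 [6y] zero: DF = P = 8631/10000 ≈ 0.863100
step 7 [7y] zero: DF = P = 861/1000 ≈ 0.861000

1 1 9947/10000
2 2 2381/2500
3 3 1821/2000
4 4 8859/10000
5 5 4361/5000
6 6 8631/10000
7 7 861/1000
DF(1y) = 9947/10000 ≈ 0.994700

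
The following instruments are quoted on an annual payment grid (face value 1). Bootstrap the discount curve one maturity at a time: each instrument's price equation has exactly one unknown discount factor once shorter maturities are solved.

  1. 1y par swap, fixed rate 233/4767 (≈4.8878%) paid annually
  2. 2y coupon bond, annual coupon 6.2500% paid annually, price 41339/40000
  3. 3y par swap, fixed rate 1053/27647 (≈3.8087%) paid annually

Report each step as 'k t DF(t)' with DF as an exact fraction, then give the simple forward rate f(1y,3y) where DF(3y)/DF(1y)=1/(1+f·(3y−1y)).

1 1 4767/5000
2 2 4583/5000
3 3 8947/10000
f(1y,3y) = ((4767/5000)/(8947/10000) − 1)/(2) = 587/17894 ≈ 3.2804%

step 1 [1y] swap r/1=233/4767: DF=(1 − 233/4767·(0))/(1+233/4767) = 4767/5000 ≈ 0.953400
step 2 [2y] bond c/1=1/16: DF=(41339/40000 − 1/16·(0.953400))/(1+1/16) = 4583/5000 ≈ 0.916600
step 3 [3y] swap r/1=1053/27647: DF=(1 − 1053/27647·(0.953400+0.916600))/(1+1053/27647) = 8947/10000 ≈ 0.894700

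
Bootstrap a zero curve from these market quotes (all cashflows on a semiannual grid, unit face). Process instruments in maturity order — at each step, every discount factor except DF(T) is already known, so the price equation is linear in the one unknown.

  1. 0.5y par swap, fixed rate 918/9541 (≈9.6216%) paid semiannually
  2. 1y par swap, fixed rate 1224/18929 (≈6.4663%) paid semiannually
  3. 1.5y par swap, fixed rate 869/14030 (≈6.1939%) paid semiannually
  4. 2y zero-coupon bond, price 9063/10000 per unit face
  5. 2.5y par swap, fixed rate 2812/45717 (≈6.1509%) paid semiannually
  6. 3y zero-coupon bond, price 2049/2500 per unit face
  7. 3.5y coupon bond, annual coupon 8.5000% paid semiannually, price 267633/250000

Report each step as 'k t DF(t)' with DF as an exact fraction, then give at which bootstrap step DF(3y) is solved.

1 1/2 9541/10000
2 1 2347/2500
3 3/2 9131/10000
4 2 9063/10000
5 5/2 4297/5000
6 3 2049/2500
7 7/2 8071/10000
DF(3y) is solved at step 6

step 1 [0.5y] swap r/2=459/9541: DF=(1 − 459/9541·(0))/(1+459/9541) = 9541/10000 ≈ 0.954100
step 2 [1y] swap r/2=612/18929: DF=(1 − 612/18929·(0.954100))/(1+612/18929) = 2347/2500 ≈ 0.938800
step 3 [1.5y] swap r/2=869/28060: DF=(1 − 869/28060·(0.954100+0.938800))/(1+869/28060) = 9131/10000 ≈ 0.913100
step 4 [2y] zero: DF = P = 9063/10000 ≈ 0.906300
step 5 [2.5y] swap r/2=1406/45717: DF=(1 − 1406/45717·(0.954100+0.938800+0.913100+0.906300))/(1+1406/45717) = 4297/5000 ≈ 0.859400
step 6 [3y] zero: DF = P = 2049/2500 ≈ 0.819600
step 7 [3.5y] bond c/2=17/400: DF=(267633/250000 − 17/400·(0.954100+0.938800+0.913100+0.906300+0.859400+0.819600))/(1+17/400) = 8071/10000 ≈ 0.807100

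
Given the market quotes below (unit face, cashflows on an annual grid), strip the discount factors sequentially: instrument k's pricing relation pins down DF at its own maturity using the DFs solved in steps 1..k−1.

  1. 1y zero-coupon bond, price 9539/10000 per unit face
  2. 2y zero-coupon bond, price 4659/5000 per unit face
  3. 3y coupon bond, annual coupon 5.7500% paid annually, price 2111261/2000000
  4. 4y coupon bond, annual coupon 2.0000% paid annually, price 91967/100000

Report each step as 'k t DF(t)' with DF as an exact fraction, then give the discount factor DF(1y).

1 1 9539/10000
2 2 4659/5000
3 3 8957/10000
4 4 8471/10000
DF(1y) = 9539/10000 ≈ 0.953900

step 1 [1y] zero: DF = P = 9539/10000 ≈ 0.953900
step 2 [2y] zero: DF = P = 4659/5000 ≈ 0.931800
step 3 [3y] bond c/1=23/400: DF=(2111261/2000000 − 23/400·(0.953900+0.931800))/(1+23/400) = 8957/10000 ≈ 0.895700
step 4 [4y] bond c/1=1/50: DF=(91967/100000 − 1/50·(0.953900+0.931800+0.895700))/(1+1/50) = 8471/10000 ≈ 0.847100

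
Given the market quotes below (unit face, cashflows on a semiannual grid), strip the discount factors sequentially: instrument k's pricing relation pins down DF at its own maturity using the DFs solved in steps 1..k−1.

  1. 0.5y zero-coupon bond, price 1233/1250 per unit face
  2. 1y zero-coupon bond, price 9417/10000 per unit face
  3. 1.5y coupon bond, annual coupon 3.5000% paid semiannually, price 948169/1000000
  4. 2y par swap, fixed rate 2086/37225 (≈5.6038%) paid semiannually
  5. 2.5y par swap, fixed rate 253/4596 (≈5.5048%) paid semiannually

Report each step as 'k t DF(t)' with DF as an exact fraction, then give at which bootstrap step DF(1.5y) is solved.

1 1/2 1233/1250
2 1 9417/10000
3 3/2 8987/10000
4 2 8957/10000
5 5/2 1747/2000
DF(1.5y) is solved at step 3

step 1 [0.5y] zero: DF = P = 1233/1250 ≈ 0.986400
step 2 [1y] zero: DF = P = 9417/10000 ≈ 0.941700
step 3 [1.5y] bond c/2=7/400: DF=(948169/1000000 − 7/400·(0.986400+0.941700))/(1+7/400) = 8987/10000 ≈ 0.898700
step 4 [2y] swap r/2=1043/37225: DF=(1 − 1043/37225·(0.986400+0.941700+0.898700))/(1+1043/37225) = 8957/10000 ≈ 0.895700
step 5 [2.5y] swap r/2=253/9192: DF=(1 − 253/9192·(0.986400+0.941700+0.898700+0.895700))/(1+253/9192) = 1747/2000 ≈ 0.873500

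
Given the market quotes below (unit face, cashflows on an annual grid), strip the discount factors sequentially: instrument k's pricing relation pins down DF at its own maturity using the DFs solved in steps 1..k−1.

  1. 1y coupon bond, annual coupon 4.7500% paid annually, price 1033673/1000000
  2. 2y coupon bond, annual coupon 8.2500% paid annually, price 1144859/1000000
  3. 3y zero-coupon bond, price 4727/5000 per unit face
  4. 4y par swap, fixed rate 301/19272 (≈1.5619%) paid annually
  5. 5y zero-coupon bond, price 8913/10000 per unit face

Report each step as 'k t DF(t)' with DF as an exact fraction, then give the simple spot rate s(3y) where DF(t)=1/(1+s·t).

step 1 [1y] bond c/1=19/400: DF=(1033673/1000000 − 19/400·(0))/(1+19/400) = 2467/2500 ≈ 0.986800
step 2 [2y] bond c/1=33/400: DF=(1144859/1000000 − 33/400·(0.986800))/(1+33/400) = 614/625 ≈ 0.982400
step 3 [3y] zero: DF = P = 4727/5000 ≈ 0.945400
step 4 [4y] swap r/1=301/19272: DF=(1 − 301/19272·(0.986800+0.982400+0.945400))/(1+301/19272) = 4699/5000 ≈ 0.939800
step 5 [5y] zero: DF = P = 8913/10000 ≈ 0.891300

1 1 2467/2500
2 2 614/625
3 3 4727/5000
4 4 4699/5000
5 5 8913/10000
s(3y) = (1/(4727/5000) − 1)/(3) = 91/4727 ≈ 1.9251%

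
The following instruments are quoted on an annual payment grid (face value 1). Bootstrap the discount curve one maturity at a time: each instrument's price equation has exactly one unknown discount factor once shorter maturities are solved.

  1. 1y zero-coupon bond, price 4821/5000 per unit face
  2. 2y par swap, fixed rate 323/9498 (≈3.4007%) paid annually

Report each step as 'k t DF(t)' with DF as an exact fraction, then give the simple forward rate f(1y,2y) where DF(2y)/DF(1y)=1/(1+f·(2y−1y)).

step 1 [1y] zero: DF = P = 4821/5000 ≈ 0.964200
step 2 [2y] swap r/1=323/9498: DF=(1 − 323/9498·(0.964200))/(1+323/9498) = 4677/5000 ≈ 0.935400

1 1 4821/5000
2 2 4677/5000
f(1y,2y) = ((4821/5000)/(4677/5000) − 1)/(1) = 48/1559 ≈ 3.0789%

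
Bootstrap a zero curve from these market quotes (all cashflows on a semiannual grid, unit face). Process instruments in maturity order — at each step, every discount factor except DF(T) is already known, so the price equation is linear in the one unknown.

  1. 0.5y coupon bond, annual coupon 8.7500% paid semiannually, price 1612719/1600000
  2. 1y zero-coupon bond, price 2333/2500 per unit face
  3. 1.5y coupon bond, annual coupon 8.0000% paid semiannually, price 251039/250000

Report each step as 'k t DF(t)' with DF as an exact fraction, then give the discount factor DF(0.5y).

1 1/2 9657/10000
2 1 2333/2500
3 3/2 357/400
DF(0.5y) = 9657/10000 ≈ 0.965700

step 1 [0.5y] bond c/2=7/160: DF=(1612719/1600000 − 7/160·(0))/(1+7/160) = 9657/10000 ≈ 0.965700
step 2 [1y] zero: DF = P = 2333/2500 ≈ 0.933200
step 3 [1.5y] bond c/2=1/25: DF=(251039/250000 − 1/25·(0.965700+0.933200))/(1+1/25) = 357/400 ≈ 0.892500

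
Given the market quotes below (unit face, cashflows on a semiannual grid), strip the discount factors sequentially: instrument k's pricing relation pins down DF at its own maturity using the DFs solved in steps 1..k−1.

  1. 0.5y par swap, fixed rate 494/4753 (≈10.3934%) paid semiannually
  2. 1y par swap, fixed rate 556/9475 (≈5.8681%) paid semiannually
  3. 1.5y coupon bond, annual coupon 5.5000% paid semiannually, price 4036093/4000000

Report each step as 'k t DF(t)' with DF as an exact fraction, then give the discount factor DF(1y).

step 1 [0.5y] swap r/2=247/4753: DF=(1 − 247/4753·(0))/(1+247/4753) = 4753/5000 ≈ 0.950600
step 2 [1y] swap r/2=278/9475: DF=(1 − 278/9475·(0.950600))/(1+278/9475) = 2361/2500 ≈ 0.944400
step 3 [1.5y] bond c/2=11/400: DF=(4036093/4000000 − 11/400·(0.950600+0.944400))/(1+11/400) = 9313/10000 ≈ 0.931300

1 1/2 4753/5000
2 1 2361/2500
3 3/2 9313/10000
DF(1y) = 2361/2500 ≈ 0.944400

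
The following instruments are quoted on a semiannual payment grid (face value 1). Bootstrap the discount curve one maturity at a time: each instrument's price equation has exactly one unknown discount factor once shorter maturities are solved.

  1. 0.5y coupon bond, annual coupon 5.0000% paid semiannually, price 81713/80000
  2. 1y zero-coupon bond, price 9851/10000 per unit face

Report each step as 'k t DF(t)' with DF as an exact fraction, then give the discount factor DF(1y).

step 1 [0.5y] bond c/2=1/40: DF=(81713/80000 − 1/40·(0))/(1+1/40) = 1993/2000 ≈ 0.996500
step 2 [1y] zero: DF = P = 9851/10000 ≈ 0.985100

1 1/2 1993/2000
2 1 9851/10000
DF(1y) = 9851/10000 ≈ 0.985100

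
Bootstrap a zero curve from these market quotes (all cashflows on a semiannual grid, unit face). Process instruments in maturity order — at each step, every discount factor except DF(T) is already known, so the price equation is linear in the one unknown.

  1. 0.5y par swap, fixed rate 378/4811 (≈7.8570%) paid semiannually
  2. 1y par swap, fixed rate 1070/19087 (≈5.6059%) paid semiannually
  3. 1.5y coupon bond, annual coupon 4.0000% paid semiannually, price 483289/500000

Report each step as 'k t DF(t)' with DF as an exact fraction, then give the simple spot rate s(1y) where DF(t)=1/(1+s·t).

step 1 [0.5y] swap r/2=189/4811: DF=(1 − 189/4811·(0))/(1+189/4811) = 4811/5000 ≈ 0.962200
step 2 [1y] swap r/2=535/19087: DF=(1 − 535/19087·(0.962200))/(1+535/19087) = 1893/2000 ≈ 0.946500
step 3 [1.5y] bond c/2=1/50: DF=(483289/500000 − 1/50·(0.962200+0.946500))/(1+1/50) = 4551/5000 ≈ 0.910200

1 1/2 4811/5000
2 1 1893/2000
3 3/2 4551/5000
s(1y) = (1/(1893/2000) − 1)/(1) = 107/1893 ≈ 5.6524%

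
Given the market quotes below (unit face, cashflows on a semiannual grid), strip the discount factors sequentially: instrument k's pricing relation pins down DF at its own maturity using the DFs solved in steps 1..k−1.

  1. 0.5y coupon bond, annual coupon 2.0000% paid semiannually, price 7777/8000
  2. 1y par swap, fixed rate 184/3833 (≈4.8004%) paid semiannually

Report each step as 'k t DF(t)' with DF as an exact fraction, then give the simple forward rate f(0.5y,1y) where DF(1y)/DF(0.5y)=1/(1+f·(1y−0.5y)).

step 1 [0.5y] bond c/2=1/100: DF=(7777/8000 − 1/100·(0))/(1+1/100) = 77/80 ≈ 0.962500
step 2 [1y] swap r/2=92/3833: DF=(1 − 92/3833·(0.962500))/(1+92/3833) = 477/500 ≈ 0.954000

1 1/2 77/80
2 1 477/500
f(0.5y,1y) = ((77/80)/(477/500) − 1)/(1/2) = 17/954 ≈ 1.7820%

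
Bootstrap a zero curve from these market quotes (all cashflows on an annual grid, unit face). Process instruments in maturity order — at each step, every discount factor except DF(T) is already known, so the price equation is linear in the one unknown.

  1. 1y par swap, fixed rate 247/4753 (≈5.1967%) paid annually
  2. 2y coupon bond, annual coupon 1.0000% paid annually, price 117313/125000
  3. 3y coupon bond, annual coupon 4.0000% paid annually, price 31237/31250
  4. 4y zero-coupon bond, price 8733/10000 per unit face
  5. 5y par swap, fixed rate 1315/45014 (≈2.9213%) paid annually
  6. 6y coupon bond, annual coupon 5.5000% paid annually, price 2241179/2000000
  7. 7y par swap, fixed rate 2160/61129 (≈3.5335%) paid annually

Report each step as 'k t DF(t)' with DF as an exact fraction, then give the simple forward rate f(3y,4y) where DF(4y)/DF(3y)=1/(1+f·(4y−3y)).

step 1 [1y] swap r/1=247/4753: DF=(1 − 247/4753·(0))/(1+247/4753) = 4753/5000 ≈ 0.950600
step 2 [2y] bond c/1=1/100: DF=(117313/125000 − 1/100·(0.950600))/(1+1/100) = 4599/5000 ≈ 0.919800
step 3 [3y] bond c/1=1/25: DF=(31237/31250 − 1/25·(0.950600+0.919800))/(1+1/25) = 2223/2500 ≈ 0.889200
step 4 [4y] zero: DF = P = 8733/10000 ≈ 0.873300
step 5 [5y] swap r/1=1315/45014: DF=(1 − 1315/45014·(0.950600+0.919800+0.889200+0.873300))/(1+1315/45014) = 1737/2000 ≈ 0.868500
step 6 [6y] bond c/1=11/200: DF=(2241179/2000000 − 11/200·(0.950600+0.919800+0.889200+0.873300+0.868500))/(1+11/200) = 331/400 ≈ 0.827500
step 7 [7y] swap r/1=2160/61129: DF=(1 − 2160/61129·(0.950600+0.919800+0.889200+0.873300+0.868500+0.827500))/(1+2160/61129) = 98/125 ≈ 0.784000

1 1 4753/5000
2 2 4599/5000
3 3 2223/2500
4 4 8733/10000
5 5 1737/2000
6 6 331/400
7 7 98/125
f(3y,4y) = ((2223/2500)/(8733/10000) − 1)/(1) = 53/2911 ≈ 1.8207%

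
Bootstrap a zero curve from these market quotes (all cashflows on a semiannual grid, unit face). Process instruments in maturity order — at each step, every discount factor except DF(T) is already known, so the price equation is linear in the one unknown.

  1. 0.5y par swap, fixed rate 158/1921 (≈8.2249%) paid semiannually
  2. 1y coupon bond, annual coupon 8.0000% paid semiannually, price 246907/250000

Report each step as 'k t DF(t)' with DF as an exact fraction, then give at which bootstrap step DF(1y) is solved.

1 1/2 1921/2000
2 1 9127/10000
DF(1y) is solved at step 2

step 1 [0.5y] swap r/2=79/1921: DF=(1 − 79/1921·(0))/(1+79/1921) = 1921/2000 ≈ 0.960500
step 2 [1y] bond c/2=1/25: DF=(246907/250000 − 1/25·(0.960500))/(1+1/25) = 9127/10000 ≈ 0.912700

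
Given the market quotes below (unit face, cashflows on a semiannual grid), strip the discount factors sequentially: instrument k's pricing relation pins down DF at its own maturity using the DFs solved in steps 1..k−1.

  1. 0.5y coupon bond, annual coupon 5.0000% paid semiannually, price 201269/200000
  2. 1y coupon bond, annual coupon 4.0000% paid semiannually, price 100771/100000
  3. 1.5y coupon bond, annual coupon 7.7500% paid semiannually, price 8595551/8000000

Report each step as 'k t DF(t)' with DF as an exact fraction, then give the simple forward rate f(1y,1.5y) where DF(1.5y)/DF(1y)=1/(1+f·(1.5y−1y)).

1 1/2 4909/5000
2 1 9687/10000
3 3/2 601/625
f(1y,1.5y) = ((9687/10000)/(601/625) − 1)/(1/2) = 71/4808 ≈ 1.4767%

step 1 [0.5y] bond c/2=1/40: DF=(201269/200000 − 1/40·(0))/(1+1/40) = 4909/5000 ≈ 0.981800
step 2 [1y] bond c/2=1/50: DF=(100771/100000 − 1/50·(0.981800))/(1+1/50) = 9687/10000 ≈ 0.968700
step 3 [1.5y] bond c/2=31/800: DF=(8595551/8000000 − 31/800·(0.981800+0.968700))/(1+31/800) = 601/625 ≈ 0.961600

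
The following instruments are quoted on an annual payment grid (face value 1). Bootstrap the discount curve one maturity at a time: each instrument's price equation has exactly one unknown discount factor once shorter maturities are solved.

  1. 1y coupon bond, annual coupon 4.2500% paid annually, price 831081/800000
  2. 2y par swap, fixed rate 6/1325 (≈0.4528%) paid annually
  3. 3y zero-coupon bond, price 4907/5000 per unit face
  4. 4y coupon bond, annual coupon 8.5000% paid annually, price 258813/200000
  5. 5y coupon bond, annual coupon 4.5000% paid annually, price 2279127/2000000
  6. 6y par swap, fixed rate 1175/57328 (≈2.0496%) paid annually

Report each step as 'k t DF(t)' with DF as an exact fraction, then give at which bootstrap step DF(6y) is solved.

1 1 1993/2000
2 2 991/1000
3 3 4907/5000
4 4 9601/10000
5 5 9213/10000
6 6 353/400
DF(6y) is solved at step 6

step 1 [1y] bond c/1=17/400: DF=(831081/800000 − 17/400·(0))/(1+17/400) = 1993/2000 ≈ 0.996500
step 2 [2y] swap r/1=6/1325: DF=(1 − 6/1325·(0.996500))/(1+6/1325) = 991/1000 ≈ 0.991000
step 3 [3y] zero: DF = P = 4907/5000 ≈ 0.981400
step 4 [4y] bond c/1=17/200: DF=(258813/200000 − 17/200·(0.996500+0.991000+0.981400))/(1+17/200) = 9601/10000 ≈ 0.960100
step 5 [5y] bond c/1=9/200: DF=(2279127/2000000 − 9/200·(0.996500+0.991000+0.981400+0.960100))/(1+9/200) = 9213/10000 ≈ 0.921300
step 6 [6y] swap r/1=1175/57328: DF=(1 − 1175/57328·(0.996500+0.991000+0.981400+0.960100+0.921300))/(1+1175/57328) = 353/400 ≈ 0.882500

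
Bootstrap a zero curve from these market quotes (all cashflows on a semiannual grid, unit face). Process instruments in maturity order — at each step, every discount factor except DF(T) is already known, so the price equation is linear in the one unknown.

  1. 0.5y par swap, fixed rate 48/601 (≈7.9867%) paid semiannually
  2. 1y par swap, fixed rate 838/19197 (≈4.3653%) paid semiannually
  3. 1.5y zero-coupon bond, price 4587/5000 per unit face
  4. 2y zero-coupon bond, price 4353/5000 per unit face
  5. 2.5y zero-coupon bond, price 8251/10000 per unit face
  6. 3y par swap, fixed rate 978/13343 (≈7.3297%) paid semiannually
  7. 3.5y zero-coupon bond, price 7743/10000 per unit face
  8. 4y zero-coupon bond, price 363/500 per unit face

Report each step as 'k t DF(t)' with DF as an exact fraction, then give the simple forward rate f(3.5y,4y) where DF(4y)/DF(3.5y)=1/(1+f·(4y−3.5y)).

step 1 [0.5y] swap r/2=24/601: DF=(1 − 24/601·(0))/(1+24/601) = 601/625 ≈ 0.961600
step 2 [1y] swap r/2=419/19197: DF=(1 − 419/19197·(0.961600))/(1+419/19197) = 9581/10000 ≈ 0.958100
step 3 [1.5y] zero: DF = P = 4587/5000 ≈ 0.917400
step 4 [2y] zero: DF = P = 4353/5000 ≈ 0.870600
step 5 [2.5y] zero: DF = P = 8251/10000 ≈ 0.825100
step 6 [3y] swap r/2=489/13343: DF=(1 − 489/13343·(0.961600+0.958100+0.917400+0.870600+0.825100))/(1+489/13343) = 2011/2500 ≈ 0.804400
step 7 [3.5y] zero: DF = P = 7743/10000 ≈ 0.774300
step 8 [4y] zero: DF = P = 363/500 ≈ 0.726000

1 1/2 601/625
2 1 9581/10000
3 3/2 4587/5000
4 2 4353/5000
5 5/2 8251/10000
6 3 2011/2500
7 7/2 7743/10000
8 4 363/500
f(3.5y,4y) = ((7743/10000)/(363/500) − 1)/(1/2) = 161/1210 ≈ 13.3058%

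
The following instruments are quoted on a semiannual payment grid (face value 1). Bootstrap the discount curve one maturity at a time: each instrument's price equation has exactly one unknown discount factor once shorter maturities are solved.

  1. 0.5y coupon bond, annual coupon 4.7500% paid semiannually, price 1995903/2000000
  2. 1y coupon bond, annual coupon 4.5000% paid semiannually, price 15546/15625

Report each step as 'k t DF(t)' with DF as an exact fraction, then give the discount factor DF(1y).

1 1/2 2437/2500
2 1 2379/2500
DF(1y) = 2379/2500 ≈ 0.951600

step 1 [0.5y] bond c/2=19/800: DF=(1995903/2000000 − 19/800·(0))/(1+19/800) = 2437/2500 ≈ 0.974800
step 2 [1y] bond c/2=9/400: DF=(15546/15625 − 9/400·(0.974800))/(1+9/400) = 2379/2500 ≈ 0.951600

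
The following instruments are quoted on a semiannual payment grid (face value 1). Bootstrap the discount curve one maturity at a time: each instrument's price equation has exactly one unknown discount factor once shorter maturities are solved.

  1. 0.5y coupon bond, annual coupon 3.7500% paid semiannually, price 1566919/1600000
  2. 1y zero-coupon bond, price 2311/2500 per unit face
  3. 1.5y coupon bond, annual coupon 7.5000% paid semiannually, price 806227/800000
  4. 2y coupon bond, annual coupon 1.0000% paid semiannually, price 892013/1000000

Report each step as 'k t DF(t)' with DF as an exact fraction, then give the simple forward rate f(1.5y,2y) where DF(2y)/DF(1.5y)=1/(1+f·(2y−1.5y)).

step 1 [0.5y] bond c/2=3/160: DF=(1566919/1600000 − 3/160·(0))/(1+3/160) = 9613/10000 ≈ 0.961300
step 2 [1y] zero: DF = P = 2311/2500 ≈ 0.924400
step 3 [1.5y] bond c/2=3/80: DF=(806227/800000 − 3/80·(0.961300+0.924400))/(1+3/80) = 1129/1250 ≈ 0.903200
step 4 [2y] bond c/2=1/200: DF=(892013/1000000 − 1/200·(0.961300+0.924400+0.903200))/(1+1/200) = 8737/10000 ≈ 0.873700

1 1/2 9613/10000
2 1 2311/2500
3 3/2 1129/1250
4 2 8737/10000
f(1.5y,2y) = ((1129/1250)/(8737/10000) − 1)/(1/2) = 590/8737 ≈ 6.7529%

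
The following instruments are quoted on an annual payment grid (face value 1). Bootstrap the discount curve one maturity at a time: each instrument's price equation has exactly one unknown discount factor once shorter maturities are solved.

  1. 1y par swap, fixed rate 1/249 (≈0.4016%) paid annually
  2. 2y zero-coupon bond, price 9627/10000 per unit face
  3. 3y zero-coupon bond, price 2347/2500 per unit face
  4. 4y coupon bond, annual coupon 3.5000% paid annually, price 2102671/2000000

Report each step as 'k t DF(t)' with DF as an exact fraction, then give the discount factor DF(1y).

1 1 249/250
2 2 9627/10000
3 3 2347/2500
4 4 4589/5000
DF(1y) = 249/250 ≈ 0.996000

step 1 [1y] swap r/1=1/249: DF=(1 − 1/249·(0))/(1+1/249) = 249/250 ≈ 0.996000
step 2 [2y] zero: DF = P = 9627/10000 ≈ 0.962700
step 3 [3y] zero: DF = P = 2347/2500 ≈ 0.938800
step 4 [4y] bond c/1=7/200: DF=(2102671/2000000 − 7/200·(0.996000+0.962700+0.938800))/(1+7/200) = 4589/5000 ≈ 0.917800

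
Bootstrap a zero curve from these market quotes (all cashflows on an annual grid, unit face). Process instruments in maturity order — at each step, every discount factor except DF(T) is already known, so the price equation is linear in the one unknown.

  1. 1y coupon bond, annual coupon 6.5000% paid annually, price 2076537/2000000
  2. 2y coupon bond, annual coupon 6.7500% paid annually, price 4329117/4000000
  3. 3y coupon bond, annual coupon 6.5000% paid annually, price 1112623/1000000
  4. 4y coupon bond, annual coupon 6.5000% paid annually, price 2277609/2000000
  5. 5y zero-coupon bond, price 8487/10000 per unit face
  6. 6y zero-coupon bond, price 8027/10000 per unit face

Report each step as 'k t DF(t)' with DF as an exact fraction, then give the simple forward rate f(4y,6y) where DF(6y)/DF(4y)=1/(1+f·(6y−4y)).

step 1 [1y] bond c/1=13/200: DF=(2076537/2000000 − 13/200·(0))/(1+13/200) = 9749/10000 ≈ 0.974900
step 2 [2y] bond c/1=27/400: DF=(4329117/4000000 − 27/400·(0.974900))/(1+27/400) = 4761/5000 ≈ 0.952200
step 3 [3y] bond c/1=13/200: DF=(1112623/1000000 − 13/200·(0.974900+0.952200))/(1+13/200) = 9271/10000 ≈ 0.927100
step 4 [4y] bond c/1=13/200: DF=(2277609/2000000 − 13/200·(0.974900+0.952200+0.927100))/(1+13/200) = 8951/10000 ≈ 0.895100
step 5 [5y] zero: DF = P = 8487/10000 ≈ 0.848700
step 6 [6y] zero: DF = P = 8027/10000 ≈ 0.802700

1 1 9749/10000
2 2 4761/5000
3 3 9271/10000
4 4 8951/10000
5 5 8487/10000
6 6 8027/10000
f(4y,6y) = ((8951/10000)/(8027/10000) − 1)/(2) = 462/8027 ≈ 5.7556%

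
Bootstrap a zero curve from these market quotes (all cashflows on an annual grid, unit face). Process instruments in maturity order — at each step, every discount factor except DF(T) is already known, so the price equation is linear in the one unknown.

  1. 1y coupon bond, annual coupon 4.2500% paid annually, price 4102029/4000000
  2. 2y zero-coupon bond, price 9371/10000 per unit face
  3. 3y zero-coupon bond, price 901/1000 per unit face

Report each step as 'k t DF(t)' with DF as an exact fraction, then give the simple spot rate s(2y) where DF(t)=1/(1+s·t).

1 1 9837/10000
2 2 9371/10000
3 3 901/1000
s(2y) = (1/(9371/10000) − 1)/(2) = 629/18742 ≈ 3.3561%

step 1 [1y] bond c/1=17/400: DF=(4102029/4000000 − 17/400·(0))/(1+17/400) = 9837/10000 ≈ 0.983700
step 2 [2y] zero: DF = P = 9371/10000 ≈ 0.937100
step 3 [3y] zero: DF = P = 901/1000 ≈ 0.901000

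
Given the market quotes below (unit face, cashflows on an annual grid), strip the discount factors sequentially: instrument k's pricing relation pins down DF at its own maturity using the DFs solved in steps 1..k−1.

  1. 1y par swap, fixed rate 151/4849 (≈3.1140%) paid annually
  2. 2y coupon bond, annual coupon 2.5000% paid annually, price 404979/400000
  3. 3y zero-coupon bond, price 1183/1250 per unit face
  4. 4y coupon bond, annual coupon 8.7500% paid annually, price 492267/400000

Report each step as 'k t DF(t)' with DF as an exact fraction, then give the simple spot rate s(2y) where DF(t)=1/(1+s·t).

step 1 [1y] swap r/1=151/4849: DF=(1 − 151/4849·(0))/(1+151/4849) = 4849/5000 ≈ 0.969800
step 2 [2y] bond c/1=1/40: DF=(404979/400000 − 1/40·(0.969800))/(1+1/40) = 9641/10000 ≈ 0.964100
step 3 [3y] zero: DF = P = 1183/1250 ≈ 0.946400
step 4 [4y] bond c/1=7/80: DF=(492267/400000 − 7/80·(0.969800+0.964100+0.946400))/(1+7/80) = 8999/10000 ≈ 0.899900

1 1 4849/5000
2 2 9641/10000
3 3 1183/1250
4 4 8999/10000
s(2y) = (1/(9641/10000) − 1)/(2) = 359/19282 ≈ 1.8618%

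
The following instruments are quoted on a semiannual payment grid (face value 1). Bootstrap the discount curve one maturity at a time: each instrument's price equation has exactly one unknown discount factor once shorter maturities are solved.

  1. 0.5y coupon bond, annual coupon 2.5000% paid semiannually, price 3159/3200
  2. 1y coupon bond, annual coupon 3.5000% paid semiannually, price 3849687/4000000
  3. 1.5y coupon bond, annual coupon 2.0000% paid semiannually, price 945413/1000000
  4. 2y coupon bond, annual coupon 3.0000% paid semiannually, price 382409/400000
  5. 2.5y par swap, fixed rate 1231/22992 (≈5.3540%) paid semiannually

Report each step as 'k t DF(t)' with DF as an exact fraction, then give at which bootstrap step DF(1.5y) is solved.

1 1/2 39/40
2 1 9291/10000
3 3/2 2293/2500
4 2 4501/5000
5 5/2 8769/10000
DF(1.5y) is solved at step 3

step 1 [0.5y] bond c/2=1/80: DF=(3159/3200 − 1/80·(0))/(1+1/80) = 39/40 ≈ 0.975000
step 2 [1y] bond c/2=7/400: DF=(3849687/4000000 − 7/400·(0.975000))/(1+7/400) = 9291/10000 ≈ 0.929100
step 3 [1.5y] bond c/2=1/100: DF=(945413/1000000 − 1/100·(0.975000+0.929100))/(1+1/100) = 2293/2500 ≈ 0.917200
step 4 [2y] bond c/2=3/200: DF=(382409/400000 − 3/200·(0.975000+0.929100+0.917200))/(1+3/200) = 4501/5000 ≈ 0.900200
step 5 [2.5y] swap r/2=1231/45984: DF=(1 − 1231/45984·(0.975000+0.929100+0.917200+0.900200))/(1+1231/45984) = 8769/10000 ≈ 0.876900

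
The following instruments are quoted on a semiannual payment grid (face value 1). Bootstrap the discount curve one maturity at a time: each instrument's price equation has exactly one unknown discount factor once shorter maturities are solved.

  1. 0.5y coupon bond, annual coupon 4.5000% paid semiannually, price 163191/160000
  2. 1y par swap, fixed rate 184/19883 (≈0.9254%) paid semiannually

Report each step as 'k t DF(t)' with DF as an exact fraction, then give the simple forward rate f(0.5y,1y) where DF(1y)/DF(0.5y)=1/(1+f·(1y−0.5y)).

1 1/2 399/400
2 1 2477/2500
f(0.5y,1y) = ((399/400)/(2477/2500) − 1)/(1/2) = 67/4954 ≈ 1.3524%

step 1 [0.5y] bond c/2=9/400: DF=(163191/160000 − 9/400·(0))/(1+9/400) = 399/400 ≈ 0.997500
step 2 [1y] swap r/2=92/19883: DF=(1 − 92/19883·(0.997500))/(1+92/19883) = 2477/2500 ≈ 0.990800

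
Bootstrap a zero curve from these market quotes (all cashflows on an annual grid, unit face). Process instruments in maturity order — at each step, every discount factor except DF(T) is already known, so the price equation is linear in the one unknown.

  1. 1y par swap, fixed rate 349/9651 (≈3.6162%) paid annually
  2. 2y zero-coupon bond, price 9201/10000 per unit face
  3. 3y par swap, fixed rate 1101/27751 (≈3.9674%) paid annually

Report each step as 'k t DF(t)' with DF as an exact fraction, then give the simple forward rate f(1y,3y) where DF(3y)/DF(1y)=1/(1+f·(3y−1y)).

1 1 9651/10000
2 2 9201/10000
3 3 8899/10000
f(1y,3y) = ((9651/10000)/(8899/10000) − 1)/(2) = 376/8899 ≈ 4.2252%

step 1 [1y] swap r/1=349/9651: DF=(1 − 349/9651·(0))/(1+349/9651) = 9651/10000 ≈ 0.965100
step 2 [2y] zero: DF = P = 9201/10000 ≈ 0.920100
step 3 [3y] swap r/1=1101/27751: DF=(1 − 1101/27751·(0.965100+0.920100))/(1+1101/27751) = 8899/10000 ≈ 0.889900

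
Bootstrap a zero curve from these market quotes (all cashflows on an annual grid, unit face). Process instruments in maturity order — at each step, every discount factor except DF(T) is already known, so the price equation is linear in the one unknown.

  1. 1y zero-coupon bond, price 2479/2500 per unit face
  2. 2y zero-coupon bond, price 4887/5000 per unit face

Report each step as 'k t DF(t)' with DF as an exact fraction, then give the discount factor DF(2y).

1 1 2479/2500
2 2 4887/5000
DF(2y) = 4887/5000 ≈ 0.977400

step 1 [1y] zero: DF = P = 2479/2500 ≈ 0.991600
step 2 [2y] zero: DF = P = 4887/5000 ≈ 0.977400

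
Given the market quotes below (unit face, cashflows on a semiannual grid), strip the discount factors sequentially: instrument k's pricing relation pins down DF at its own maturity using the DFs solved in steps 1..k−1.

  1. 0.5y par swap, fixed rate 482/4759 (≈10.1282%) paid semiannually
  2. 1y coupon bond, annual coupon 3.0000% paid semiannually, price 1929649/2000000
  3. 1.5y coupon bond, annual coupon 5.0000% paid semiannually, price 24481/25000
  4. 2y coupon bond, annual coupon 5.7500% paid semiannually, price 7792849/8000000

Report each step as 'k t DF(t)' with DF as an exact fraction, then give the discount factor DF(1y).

1 1/2 4759/5000
2 1 1873/2000
3 3/2 9093/10000
4 2 8687/10000
DF(1y) = 1873/2000 ≈ 0.936500

step 1 [0.5y] swap r/2=241/4759: DF=(1 − 241/4759·(0))/(1+241/4759) = 4759/5000 ≈ 0.951800
step 2 [1y] bond c/2=3/200: DF=(1929649/2000000 − 3/200·(0.951800))/(1+3/200) = 1873/2000 ≈ 0.936500
step 3 [1.5y] bond c/2=1/40: DF=(24481/25000 − 1/40·(0.951800+0.936500))/(1+1/40) = 9093/10000 ≈ 0.909300
step 4 [2y] bond c/2=23/800: DF=(7792849/8000000 − 23/800·(0.951800+0.936500+0.909300))/(1+23/800) = 8687/10000 ≈ 0.868700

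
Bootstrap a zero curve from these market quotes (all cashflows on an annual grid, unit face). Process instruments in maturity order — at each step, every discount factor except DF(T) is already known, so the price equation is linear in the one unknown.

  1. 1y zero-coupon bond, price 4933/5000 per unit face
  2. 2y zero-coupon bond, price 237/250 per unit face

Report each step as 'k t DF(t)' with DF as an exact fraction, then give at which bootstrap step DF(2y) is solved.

step 1 [1y] zero: DF = P = 4933/5000 ≈ 0.986600
step 2 [2y] zero: DF = P = 237/250 ≈ 0.948000

1 1 4933/5000
2 2 237/250
DF(2y) is solved at step 2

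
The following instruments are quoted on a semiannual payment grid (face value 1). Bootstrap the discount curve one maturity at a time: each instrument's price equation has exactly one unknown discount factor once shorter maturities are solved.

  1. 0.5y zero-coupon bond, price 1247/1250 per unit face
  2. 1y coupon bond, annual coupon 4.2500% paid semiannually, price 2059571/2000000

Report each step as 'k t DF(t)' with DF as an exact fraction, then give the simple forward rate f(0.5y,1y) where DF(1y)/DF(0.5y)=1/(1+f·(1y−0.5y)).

step 1 [0.5y] zero: DF = P = 1247/1250 ≈ 0.997600
step 2 [1y] bond c/2=17/800: DF=(2059571/2000000 − 17/800·(0.997600))/(1+17/800) = 2469/2500 ≈ 0.987600

1 1/2 1247/1250
2 1 2469/2500
f(0.5y,1y) = ((1247/1250)/(2469/2500) − 1)/(1/2) = 50/2469 ≈ 2.0251%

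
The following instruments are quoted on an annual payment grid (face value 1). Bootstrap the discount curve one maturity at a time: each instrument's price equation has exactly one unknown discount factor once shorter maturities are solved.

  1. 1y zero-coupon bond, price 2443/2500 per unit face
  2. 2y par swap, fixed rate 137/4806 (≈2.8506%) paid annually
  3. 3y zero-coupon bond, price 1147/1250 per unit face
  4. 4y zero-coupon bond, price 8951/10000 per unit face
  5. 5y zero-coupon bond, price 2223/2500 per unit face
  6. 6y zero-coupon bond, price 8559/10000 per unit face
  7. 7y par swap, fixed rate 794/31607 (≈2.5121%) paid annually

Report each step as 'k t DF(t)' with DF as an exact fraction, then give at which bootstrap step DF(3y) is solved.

step 1 [1y] zero: DF = P = 2443/2500 ≈ 0.977200
step 2 [2y] swap r/1=137/4806: DF=(1 − 137/4806·(0.977200))/(1+137/4806) = 2363/2500 ≈ 0.945200
step 3 [3y] zero: DF = P = 1147/1250 ≈ 0.917600
step 4 [4y] zero: DF = P = 8951/10000 ≈ 0.895100
step 5 [5y] zero: DF = P = 2223/2500 ≈ 0.889200
step 6 [6y] zero: DF = P = 8559/10000 ≈ 0.855900
step 7 [7y] swap r/1=794/31607: DF=(1 − 794/31607·(0.977200+0.945200+0.917600+0.895100+0.889200+0.855900))/(1+794/31607) = 2103/2500 ≈ 0.841200

1 1 2443/2500
2 2 2363/2500
3 3 1147/1250
4 4 8951/10000
5 5 2223/2500
6 6 8559/10000
7 7 2103/2500
DF(3y) is solved at step 3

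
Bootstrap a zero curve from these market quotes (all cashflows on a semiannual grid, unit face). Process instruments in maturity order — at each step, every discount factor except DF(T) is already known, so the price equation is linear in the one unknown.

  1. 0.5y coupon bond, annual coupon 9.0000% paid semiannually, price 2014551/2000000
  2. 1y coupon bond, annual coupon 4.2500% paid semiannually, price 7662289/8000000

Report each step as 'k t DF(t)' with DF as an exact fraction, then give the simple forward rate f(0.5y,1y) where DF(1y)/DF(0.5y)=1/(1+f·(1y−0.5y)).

step 1 [0.5y] bond c/2=9/200: DF=(2014551/2000000 − 9/200·(0))/(1+9/200) = 9639/10000 ≈ 0.963900
step 2 [1y] bond c/2=17/800: DF=(7662289/8000000 − 17/800·(0.963900))/(1+17/800) = 4589/5000 ≈ 0.917800

1 1/2 9639/10000
2 1 4589/5000
f(0.5y,1y) = ((9639/10000)/(4589/5000) − 1)/(1/2) = 461/4589 ≈ 10.0458%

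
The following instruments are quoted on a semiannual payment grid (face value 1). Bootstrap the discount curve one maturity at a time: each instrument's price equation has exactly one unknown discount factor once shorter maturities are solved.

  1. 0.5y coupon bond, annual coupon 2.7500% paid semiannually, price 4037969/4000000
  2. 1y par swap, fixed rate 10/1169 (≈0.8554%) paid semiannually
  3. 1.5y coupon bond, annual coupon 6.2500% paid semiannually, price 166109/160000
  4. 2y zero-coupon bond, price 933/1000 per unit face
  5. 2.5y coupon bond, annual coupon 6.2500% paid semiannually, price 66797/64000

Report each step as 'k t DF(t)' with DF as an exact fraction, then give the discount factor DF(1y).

1 1/2 4979/5000
2 1 1983/2000
3 3/2 1893/2000
4 2 933/1000
5 5/2 8949/10000
DF(1y) = 1983/2000 ≈ 0.991500

step 1 [0.5y] bond c/2=11/800: DF=(4037969/4000000 − 11/800·(0))/(1+11/800) = 4979/5000 ≈ 0.995800
step 2 [1y] swap r/2=5/1169: DF=(1 − 5/1169·(0.995800))/(1+5/1169) = 1983/2000 ≈ 0.991500
step 3 [1.5y] bond c/2=1/32: DF=(166109/160000 − 1/32·(0.995800+0.991500))/(1+1/32) = 1893/2000 ≈ 0.946500
step 4 [2y] zero: DF = P = 933/1000 ≈ 0.933000
step 5 [2.5y] bond c/2=1/32: DF=(66797/64000 − 1/32·(0.995800+0.991500+0.946500+0.933000))/(1+1/32) = 8949/10000 ≈ 0.894900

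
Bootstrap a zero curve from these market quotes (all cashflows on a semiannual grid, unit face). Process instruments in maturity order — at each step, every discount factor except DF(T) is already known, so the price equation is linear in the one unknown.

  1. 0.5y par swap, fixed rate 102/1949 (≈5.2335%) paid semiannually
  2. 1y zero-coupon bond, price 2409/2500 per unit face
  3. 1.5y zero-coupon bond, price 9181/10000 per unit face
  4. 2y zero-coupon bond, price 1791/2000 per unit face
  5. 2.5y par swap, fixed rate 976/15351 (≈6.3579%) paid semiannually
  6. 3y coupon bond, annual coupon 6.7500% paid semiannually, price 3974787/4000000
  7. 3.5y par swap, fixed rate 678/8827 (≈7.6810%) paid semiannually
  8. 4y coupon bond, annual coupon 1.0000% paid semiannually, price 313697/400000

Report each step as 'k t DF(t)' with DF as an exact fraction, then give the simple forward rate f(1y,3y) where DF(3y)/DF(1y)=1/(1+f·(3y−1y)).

step 1 [0.5y] swap r/2=51/1949: DF=(1 − 51/1949·(0))/(1+51/1949) = 1949/2000 ≈ 0.974500
step 2 [1y] zero: DF = P = 2409/2500 ≈ 0.963600
step 3 [1.5y] zero: DF = P = 9181/10000 ≈ 0.918100
step 4 [2y] zero: DF = P = 1791/2000 ≈ 0.895500
step 5 [2.5y] swap r/2=488/15351: DF=(1 − 488/15351·(0.974500+0.963600+0.918100+0.895500))/(1+488/15351) = 1067/1250 ≈ 0.853600
step 6 [3y] bond c/2=27/800: DF=(3974787/4000000 − 27/800·(0.974500+0.963600+0.918100+0.895500+0.853600))/(1+27/800) = 8109/10000 ≈ 0.810900
step 7 [3.5y] swap r/2=339/8827: DF=(1 − 339/8827·(0.974500+0.963600+0.918100+0.895500+0.853600+0.810900))/(1+339/8827) = 7627/10000 ≈ 0.762700
step 8 [4y] bond c/2=1/200: DF=(313697/400000 − 1/200·(0.974500+0.963600+0.918100+0.895500+0.853600+0.810900+0.762700))/(1+1/200) = 937/1250 ≈ 0.749600

1 1/2 1949/2000
2 1 2409/2500
3 3/2 9181/10000
4 2 1791/2000
5 5/2 1067/1250
6 3 8109/10000
7 7/2 7627/10000
8 4 937/1250
f(1y,3y) = ((2409/2500)/(8109/10000) − 1)/(2) = 509/5406 ≈ 9.4155%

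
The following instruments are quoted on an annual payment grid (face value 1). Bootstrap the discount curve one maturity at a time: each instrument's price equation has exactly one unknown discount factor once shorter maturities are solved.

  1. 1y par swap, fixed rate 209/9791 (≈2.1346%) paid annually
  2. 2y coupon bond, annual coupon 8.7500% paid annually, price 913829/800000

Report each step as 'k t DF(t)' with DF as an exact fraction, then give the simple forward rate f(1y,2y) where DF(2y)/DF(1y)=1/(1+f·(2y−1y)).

1 1 9791/10000
2 2 2429/2500
f(1y,2y) = ((9791/10000)/(2429/2500) − 1)/(1) = 75/9716 ≈ 0.7719%

step 1 [1y] swap r/1=209/9791: DF=(1 − 209/9791·(0))/(1+209/9791) = 9791/10000 ≈ 0.979100
step 2 [2y] bond c/1=7/80: DF=(913829/800000 − 7/80·(0.979100))/(1+7/80) = 2429/2500 ≈ 0.971600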